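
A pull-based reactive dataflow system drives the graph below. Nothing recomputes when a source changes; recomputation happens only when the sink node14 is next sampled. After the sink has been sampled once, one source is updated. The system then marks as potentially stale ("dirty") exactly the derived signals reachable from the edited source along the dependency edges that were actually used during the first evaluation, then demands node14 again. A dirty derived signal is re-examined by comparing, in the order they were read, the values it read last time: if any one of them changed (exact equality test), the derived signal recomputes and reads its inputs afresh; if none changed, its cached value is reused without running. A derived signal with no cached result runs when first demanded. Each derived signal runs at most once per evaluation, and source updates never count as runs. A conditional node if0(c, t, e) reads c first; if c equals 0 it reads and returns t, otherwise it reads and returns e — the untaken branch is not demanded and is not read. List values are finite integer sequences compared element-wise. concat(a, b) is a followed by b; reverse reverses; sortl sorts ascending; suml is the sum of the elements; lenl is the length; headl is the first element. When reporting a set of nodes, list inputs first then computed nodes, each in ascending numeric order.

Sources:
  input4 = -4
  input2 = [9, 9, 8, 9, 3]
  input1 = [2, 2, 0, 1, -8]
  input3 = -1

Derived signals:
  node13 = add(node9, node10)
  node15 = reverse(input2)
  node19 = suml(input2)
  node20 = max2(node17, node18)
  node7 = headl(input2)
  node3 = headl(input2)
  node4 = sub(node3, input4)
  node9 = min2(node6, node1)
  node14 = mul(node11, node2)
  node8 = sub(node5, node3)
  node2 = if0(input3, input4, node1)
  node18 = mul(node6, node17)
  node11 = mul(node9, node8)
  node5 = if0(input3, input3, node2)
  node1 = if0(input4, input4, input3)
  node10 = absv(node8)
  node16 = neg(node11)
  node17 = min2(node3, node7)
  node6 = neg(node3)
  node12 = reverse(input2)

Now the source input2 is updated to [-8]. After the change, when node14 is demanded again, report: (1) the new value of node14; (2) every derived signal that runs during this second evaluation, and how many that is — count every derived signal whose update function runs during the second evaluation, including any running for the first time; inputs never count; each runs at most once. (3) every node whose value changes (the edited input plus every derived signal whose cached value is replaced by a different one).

First evaluation (everything demanded from the output):
  node1 = if0(input4=-4 -> else branch input3) = -1
  node2 = if0(input3=-1 -> else branch node1) = -1
  node3 = headl([9, 9, 8, 9, 3]) = 9
  node5 = if0(input3=-1 -> else branch node2) = -1
  node6 = neg(9) = -9
  node8 = sub(-1, 9) = -10
  node9 = min2(-9, -1) = -9
  node11 = mul(-9, -10) = 90
  node14 = mul(90, -1) = -90

Propagation after the edit:
  node3: runs — input2 [9, 9, 8, 9, 3]->[-8]; result -8.
  node6: runs — node3 9->-8; result 8.
  node8: runs — node3 9->-8; result 7.
  node9: runs — node6 -9->8; result -1.
  node11: runs — node9 -9->-1; node8 -10->7; result -7.
  node14: runs — node11 90->-7; result 7.

New value of node14: 7.
Derived signals that run: node3, node6, node8, node9, node11, node14 — 6 in total.
Values that change: input2, node3, node6, node8, node9, node11, node14.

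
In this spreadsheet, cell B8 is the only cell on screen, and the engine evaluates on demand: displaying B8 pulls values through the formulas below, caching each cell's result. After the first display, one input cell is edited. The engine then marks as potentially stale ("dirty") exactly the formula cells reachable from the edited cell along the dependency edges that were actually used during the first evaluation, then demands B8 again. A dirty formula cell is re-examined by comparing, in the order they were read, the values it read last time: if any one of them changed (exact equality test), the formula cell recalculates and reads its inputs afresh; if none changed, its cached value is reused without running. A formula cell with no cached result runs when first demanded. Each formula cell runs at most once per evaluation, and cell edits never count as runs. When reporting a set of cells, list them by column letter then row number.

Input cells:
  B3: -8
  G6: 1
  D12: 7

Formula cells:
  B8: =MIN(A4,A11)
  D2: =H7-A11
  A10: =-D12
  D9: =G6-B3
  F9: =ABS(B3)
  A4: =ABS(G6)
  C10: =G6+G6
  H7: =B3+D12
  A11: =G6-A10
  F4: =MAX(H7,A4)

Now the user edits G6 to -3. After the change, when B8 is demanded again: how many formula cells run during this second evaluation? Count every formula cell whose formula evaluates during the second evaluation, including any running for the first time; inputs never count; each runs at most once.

Initial pass — values computed on the first demand:
  A4 = ABS(1) = 1
  A10 = -(7) = -7
  A11 = 1 - -7 = 8
  B8 = MIN(1, 8) = 1

Second demand — change propagation:
  A4: re-runs because G6 1->-3; new result 3.
  A11: re-runs because G6 1->-3; new result 4.
  B8: re-runs because A4 1->3; A11 8->4; new result 3.

Run set: A4, A11, B8 (3 run).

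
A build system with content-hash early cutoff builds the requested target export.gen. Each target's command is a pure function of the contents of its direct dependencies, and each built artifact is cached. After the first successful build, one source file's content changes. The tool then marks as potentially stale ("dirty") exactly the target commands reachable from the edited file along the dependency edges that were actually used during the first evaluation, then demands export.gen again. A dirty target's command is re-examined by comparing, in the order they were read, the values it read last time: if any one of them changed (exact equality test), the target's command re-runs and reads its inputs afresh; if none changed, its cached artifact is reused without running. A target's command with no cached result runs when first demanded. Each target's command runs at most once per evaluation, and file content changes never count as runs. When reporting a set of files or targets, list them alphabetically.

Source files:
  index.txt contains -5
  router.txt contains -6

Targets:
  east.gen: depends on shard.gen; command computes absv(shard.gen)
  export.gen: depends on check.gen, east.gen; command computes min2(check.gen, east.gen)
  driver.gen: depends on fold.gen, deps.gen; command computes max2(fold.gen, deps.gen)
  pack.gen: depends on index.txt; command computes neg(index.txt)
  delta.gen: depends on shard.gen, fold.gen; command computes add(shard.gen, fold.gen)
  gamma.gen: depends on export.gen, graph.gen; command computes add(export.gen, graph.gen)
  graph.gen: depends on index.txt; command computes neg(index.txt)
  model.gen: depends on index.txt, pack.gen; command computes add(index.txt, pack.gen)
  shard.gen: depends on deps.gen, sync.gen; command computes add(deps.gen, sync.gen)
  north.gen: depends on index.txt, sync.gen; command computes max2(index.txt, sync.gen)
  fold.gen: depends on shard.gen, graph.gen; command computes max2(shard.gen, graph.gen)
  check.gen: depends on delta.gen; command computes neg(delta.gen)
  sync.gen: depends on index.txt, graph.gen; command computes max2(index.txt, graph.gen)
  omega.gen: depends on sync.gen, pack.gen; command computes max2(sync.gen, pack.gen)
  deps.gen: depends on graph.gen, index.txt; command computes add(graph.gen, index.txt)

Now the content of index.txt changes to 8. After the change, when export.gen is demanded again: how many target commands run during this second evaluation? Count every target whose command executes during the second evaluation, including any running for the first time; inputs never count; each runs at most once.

Target commands that run: check.gen, delta.gen, deps.gen, east.gen, export.gen, fold.gen, graph.gen, shard.gen, sync.gen — 9 in total.

First evaluation (everything demanded from the output):
  graph.gen = neg(-5) = 5
  deps.gen = add(5, -5) = 0
  sync.gen = max2(-5, 5) = 5
  shard.gen = add(0, 5) = 5
  east.gen = absv(5) = 5
  fold.gen = max2(5, 5) = 5
  delta.gen = add(5, 5) = 10
  check.gen = neg(10) = -10
  export.gen = min2(-10, 5) = -10

Propagation after the edit:
  graph.gen: runs — index.txt -5->8; result -8.
  deps.gen: runs — graph.gen 5->-8; index.txt -5->8; result 0 (same value as before).
  sync.gen: runs — index.txt -5->8; graph.gen 5->-8; result 8.
  shard.gen: runs — sync.gen 5->8; result 8.
  east.gen: runs — shard.gen 5->8; result 8.
  fold.gen: runs — shard.gen 5->8; graph.gen 5->-8; result 8.
  delta.gen: runs — shard.gen 5->8; fold.gen 5->8; result 16.
  check.gen: runs — delta.gen 10->16; result -16.
  export.gen: runs — check.gen -10->-16; east.gen 5->8; result -16.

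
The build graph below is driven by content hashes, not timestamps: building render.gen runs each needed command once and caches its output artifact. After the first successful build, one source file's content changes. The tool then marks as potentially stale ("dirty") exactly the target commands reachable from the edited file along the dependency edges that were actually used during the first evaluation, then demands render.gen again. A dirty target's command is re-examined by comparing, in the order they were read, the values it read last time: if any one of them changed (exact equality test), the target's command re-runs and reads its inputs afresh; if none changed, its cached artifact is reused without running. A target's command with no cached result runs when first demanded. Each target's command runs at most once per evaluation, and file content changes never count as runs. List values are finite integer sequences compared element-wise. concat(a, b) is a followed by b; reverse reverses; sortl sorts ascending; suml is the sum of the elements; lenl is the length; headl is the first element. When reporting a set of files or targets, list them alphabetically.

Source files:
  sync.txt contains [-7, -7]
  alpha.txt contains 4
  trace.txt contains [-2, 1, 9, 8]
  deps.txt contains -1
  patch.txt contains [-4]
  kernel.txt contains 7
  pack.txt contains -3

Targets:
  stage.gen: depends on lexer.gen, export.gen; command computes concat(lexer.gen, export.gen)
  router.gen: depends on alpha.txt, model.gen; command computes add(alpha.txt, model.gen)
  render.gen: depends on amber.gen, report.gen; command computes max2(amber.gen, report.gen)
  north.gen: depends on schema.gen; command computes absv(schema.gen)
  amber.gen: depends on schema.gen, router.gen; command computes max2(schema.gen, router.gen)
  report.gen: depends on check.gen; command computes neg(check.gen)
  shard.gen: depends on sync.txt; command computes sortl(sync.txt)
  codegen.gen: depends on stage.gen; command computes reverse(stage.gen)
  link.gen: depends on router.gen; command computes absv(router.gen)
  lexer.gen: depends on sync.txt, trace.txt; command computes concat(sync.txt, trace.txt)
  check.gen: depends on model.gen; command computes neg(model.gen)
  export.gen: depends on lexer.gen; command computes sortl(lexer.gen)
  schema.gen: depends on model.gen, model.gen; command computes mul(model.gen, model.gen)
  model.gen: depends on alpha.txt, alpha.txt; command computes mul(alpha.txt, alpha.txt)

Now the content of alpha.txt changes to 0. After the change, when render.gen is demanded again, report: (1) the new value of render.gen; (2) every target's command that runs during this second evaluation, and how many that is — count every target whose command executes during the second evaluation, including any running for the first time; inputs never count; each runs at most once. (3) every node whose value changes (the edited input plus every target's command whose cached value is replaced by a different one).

Initial pass — values computed on the first demand:
  model.gen = mul(4, 4) = 16
  check.gen = neg(16) = -16
  report.gen = neg(-16) = 16
  router.gen = add(4, 16) = 20
  schema.gen = mul(16, 16) = 256
  amber.gen = max2(256, 20) = 256
  render.gen = max2(256, 16) = 256

Second demand — change propagation:
  model.gen: re-runs because alpha.txt 4->0; alpha.txt 4->0; new result 0.
  check.gen: re-runs because model.gen 16->0; new result 0.
  report.gen: re-runs because check.gen -16->0; new result 0.
  router.gen: re-runs because alpha.txt 4->0; model.gen 16->0; new result 0.
  schema.gen: re-runs because model.gen 16->0; model.gen 16->0; new result 0.
  amber.gen: re-runs because schema.gen 256->0; router.gen 20->0; new result 0.
  render.gen: re-runs because amber.gen 256->0; report.gen 16->0; new result 0.

render.gen now evaluates to 0.
Run set: amber.gen, check.gen, model.gen, render.gen, report.gen, router.gen, schema.gen (7 run).
Changed values: alpha.txt, amber.gen, check.gen, model.gen, render.gen, report.gen, router.gen, schema.gen.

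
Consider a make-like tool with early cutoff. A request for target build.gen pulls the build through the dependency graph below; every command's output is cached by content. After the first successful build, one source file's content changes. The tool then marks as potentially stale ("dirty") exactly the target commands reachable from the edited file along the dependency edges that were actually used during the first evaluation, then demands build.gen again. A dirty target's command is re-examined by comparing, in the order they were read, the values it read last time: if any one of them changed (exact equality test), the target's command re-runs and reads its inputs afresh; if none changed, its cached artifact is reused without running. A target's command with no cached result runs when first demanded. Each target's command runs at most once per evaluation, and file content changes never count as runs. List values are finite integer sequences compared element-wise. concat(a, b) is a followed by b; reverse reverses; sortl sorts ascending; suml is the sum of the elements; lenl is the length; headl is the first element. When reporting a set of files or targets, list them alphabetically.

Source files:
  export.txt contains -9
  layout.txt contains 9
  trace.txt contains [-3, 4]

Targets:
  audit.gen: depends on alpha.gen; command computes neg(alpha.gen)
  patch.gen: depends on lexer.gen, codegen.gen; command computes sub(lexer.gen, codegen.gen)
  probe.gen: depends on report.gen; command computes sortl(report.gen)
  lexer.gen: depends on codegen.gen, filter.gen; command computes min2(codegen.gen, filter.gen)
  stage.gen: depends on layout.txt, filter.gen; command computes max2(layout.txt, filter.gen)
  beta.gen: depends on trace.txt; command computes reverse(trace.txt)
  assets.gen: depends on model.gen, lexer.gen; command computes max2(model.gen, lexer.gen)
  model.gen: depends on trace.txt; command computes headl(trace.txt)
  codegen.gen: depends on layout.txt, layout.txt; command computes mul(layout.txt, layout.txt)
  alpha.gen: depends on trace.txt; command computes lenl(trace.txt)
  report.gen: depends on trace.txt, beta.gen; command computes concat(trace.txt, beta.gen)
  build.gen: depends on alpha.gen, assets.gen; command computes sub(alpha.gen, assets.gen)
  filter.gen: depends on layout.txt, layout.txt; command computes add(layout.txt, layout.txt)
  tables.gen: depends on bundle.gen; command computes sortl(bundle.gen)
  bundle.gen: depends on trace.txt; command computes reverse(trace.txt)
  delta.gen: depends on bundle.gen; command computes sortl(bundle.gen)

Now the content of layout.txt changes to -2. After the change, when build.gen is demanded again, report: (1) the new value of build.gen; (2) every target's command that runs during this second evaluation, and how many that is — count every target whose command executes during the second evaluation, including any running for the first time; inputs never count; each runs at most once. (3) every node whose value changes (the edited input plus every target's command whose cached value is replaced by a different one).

First demand of the output computes:
  alpha.gen = lenl([-3, 4]) = 2
  codegen.gen = mul(9, 9) = 81
  filter.gen = add(9, 9) = 18
  lexer.gen = min2(81, 18) = 18
  model.gen = headl([-3, 4]) = -3
  assets.gen = max2(-3, 18) = 18
  build.gen = sub(2, 18) = -16

After the edit, cleaning proceeds:
  codegen.gen: a read changed (layout.txt 9->-2; layout.txt 9->-2) — executes, giving 4.
  filter.gen: a read changed (layout.txt 9->-2; layout.txt 9->-2) — executes, giving -4.
  lexer.gen: a read changed (codegen.gen 81->4; filter.gen 18->-4) — executes, giving -4.
  assets.gen: a read changed (lexer.gen 18->-4) — executes, giving -3.
  build.gen: a read changed (assets.gen 18->-3) — executes, giving 5.

Demanding build.gen again yields 5.
5 target commands run: assets.gen, build.gen, codegen.gen, filter.gen, lexer.gen.
The nodes whose values change: assets.gen, build.gen, codegen.gen, filter.gen, layout.txt, lexer.gen.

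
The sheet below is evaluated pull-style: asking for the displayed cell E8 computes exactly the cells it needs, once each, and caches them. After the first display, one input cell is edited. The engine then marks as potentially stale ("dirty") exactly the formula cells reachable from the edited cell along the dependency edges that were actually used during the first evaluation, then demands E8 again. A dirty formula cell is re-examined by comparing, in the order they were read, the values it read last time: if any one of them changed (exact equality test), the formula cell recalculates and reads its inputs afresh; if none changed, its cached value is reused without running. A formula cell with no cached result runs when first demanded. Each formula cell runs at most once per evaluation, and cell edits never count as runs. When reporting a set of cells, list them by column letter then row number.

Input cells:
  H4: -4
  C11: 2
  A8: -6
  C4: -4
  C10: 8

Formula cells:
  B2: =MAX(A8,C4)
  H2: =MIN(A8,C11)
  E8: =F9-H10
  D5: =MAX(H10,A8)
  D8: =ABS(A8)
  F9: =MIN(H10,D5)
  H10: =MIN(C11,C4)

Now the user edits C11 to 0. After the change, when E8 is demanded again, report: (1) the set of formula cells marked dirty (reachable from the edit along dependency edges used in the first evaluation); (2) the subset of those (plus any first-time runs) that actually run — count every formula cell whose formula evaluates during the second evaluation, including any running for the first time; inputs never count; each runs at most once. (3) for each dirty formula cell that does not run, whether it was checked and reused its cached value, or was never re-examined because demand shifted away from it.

First demand of the output computes:
  H10 = MIN(2, -4) = -4
  D5 = MAX(-4, -6) = -4
  F9 = MIN(-4, -4) = -4
  E8 = -4 - -4 = 0

After the edit, cleaning proceeds:
  H10: a read changed (C11 2->0) — executes, giving -4 — identical to its old value.
  D5: dirty, but its reads are unchanged (H10 unchanged, A8 unchanged); cached -4 stands.
  F9: dirty, but its reads are unchanged (H10 unchanged, D5 unchanged); cached -4 stands.
  E8: dirty, but its reads are unchanged (F9 unchanged, H10 unchanged); cached 0 stands.

Note the absorption at H10: it re-runs yet its value is the same, leaving the output's value untouched.

The edit dirties: D5, E8, F9, H10.
1 formula cells run: H10.
Cache hits after checking: D5, E8, F9.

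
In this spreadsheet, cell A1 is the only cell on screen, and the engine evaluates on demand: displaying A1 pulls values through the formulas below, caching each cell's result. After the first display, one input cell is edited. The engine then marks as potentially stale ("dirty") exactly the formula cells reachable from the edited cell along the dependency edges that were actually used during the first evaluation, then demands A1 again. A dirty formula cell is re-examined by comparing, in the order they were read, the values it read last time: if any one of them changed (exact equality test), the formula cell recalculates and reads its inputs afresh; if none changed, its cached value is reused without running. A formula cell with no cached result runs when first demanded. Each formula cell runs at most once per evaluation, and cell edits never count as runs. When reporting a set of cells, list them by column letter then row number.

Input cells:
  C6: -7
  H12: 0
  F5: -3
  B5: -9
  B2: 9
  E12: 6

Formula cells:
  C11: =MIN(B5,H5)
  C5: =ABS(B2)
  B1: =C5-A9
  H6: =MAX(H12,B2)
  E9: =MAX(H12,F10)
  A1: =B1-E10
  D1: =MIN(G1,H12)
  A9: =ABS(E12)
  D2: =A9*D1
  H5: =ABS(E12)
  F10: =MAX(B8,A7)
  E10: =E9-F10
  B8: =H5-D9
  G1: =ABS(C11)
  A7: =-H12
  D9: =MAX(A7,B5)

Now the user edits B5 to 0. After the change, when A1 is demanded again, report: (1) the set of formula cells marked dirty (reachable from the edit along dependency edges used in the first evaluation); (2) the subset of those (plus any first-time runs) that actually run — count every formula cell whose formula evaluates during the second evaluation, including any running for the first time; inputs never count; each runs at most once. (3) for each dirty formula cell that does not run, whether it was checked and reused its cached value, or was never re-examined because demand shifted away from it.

Dirty set: A1, B8, D9, E9, E10, F10.
Run set: D9 (1 run).
Re-examined without running (cache reused): A1, B8, E9, E10, F10.
The important point: D9 recomputes to an identical value, and the output ends up unchanged.

Initial pass — values computed on the first demand:
  A7 = -(0) = 0
  A9 = ABS(6) = 6
  C5 = ABS(9) = 9
  B1 = 9 - 6 = 3
  D9 = MAX(0, -9) = 0
  H5 = ABS(6) = 6
  B8 = 6 - 0 = 6
  F10 = MAX(6, 0) = 6
  E9 = MAX(0, 6) = 6
  E10 = 6 - 6 = 0
  A1 = 3 - 0 = 3

Second demand — change propagation:
  D9: re-runs because B5 -9->0; new result 0 (unchanged).
  B8: re-examined; everything it read last time is the same (H5 unchanged, D9 unchanged) — cache 6 kept, no run.
  F10: re-examined; everything it read last time is the same (B8 unchanged, A7 unchanged) — cache 6 kept, no run.
  E9: re-examined; everything it read last time is the same (H12 unchanged, F10 unchanged) — cache 6 kept, no run.
  E10: re-examined; everything it read last time is the same (E9 unchanged, F10 unchanged) — cache 0 kept, no run.
  A1: re-examined; everything it read last time is the same (B1 unchanged, E10 unchanged) — cache 3 kept, no run.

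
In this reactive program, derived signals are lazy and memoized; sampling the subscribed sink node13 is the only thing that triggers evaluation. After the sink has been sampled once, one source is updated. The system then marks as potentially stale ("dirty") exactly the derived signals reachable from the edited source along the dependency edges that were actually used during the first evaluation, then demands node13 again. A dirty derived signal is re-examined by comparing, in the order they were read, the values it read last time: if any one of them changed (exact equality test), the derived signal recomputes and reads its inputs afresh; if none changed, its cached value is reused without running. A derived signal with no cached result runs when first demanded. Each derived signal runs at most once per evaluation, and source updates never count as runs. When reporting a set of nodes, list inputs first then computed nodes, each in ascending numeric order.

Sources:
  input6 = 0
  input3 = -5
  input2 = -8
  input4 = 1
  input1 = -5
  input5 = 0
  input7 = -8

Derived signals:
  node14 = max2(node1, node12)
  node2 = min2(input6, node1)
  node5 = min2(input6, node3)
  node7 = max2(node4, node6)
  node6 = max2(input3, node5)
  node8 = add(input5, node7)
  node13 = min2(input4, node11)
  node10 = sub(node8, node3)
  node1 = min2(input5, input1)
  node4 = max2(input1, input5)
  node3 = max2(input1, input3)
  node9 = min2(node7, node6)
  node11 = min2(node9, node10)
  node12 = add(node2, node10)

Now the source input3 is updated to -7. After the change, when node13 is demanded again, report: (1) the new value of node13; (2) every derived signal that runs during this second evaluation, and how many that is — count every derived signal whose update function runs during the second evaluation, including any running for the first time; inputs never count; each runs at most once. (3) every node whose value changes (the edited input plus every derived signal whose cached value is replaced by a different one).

First demand of the output computes:
  node3 = max2(-5, -5) = -5
  node4 = max2(-5, 0) = 0
  node5 = min2(0, -5) = -5
  node6 = max2(-5, -5) = -5
  node7 = max2(0, -5) = 0
  node8 = add(0, 0) = 0
  node9 = min2(0, -5) = -5
  node10 = sub(0, -5) = 5
  node11 = min2(-5, 5) = -5
  node13 = min2(1, -5) = -5

After the edit, cleaning proceeds:
  node3: a read changed (input3 -5->-7) — executes, giving -5 — identical to its old value.
  node5: dirty, but its reads are unchanged (input6 unchanged, node3 unchanged); cached -5 stands.
  node6: a read changed (input3 -5->-7) — executes, giving -5 — identical to its old value.
  node7: dirty, but its reads are unchanged (node4 unchanged, node6 unchanged); cached 0 stands.
  node8: dirty, but its reads are unchanged (input5 unchanged, node7 unchanged); cached 0 stands.
  node9: dirty, but its reads are unchanged (node7 unchanged, node6 unchanged); cached -5 stands.
  node10: dirty, but its reads are unchanged (node8 unchanged, node3 unchanged); cached 5 stands.
  node11: dirty, but its reads are unchanged (node9 unchanged, node10 unchanged); cached -5 stands.
  node13: dirty, but its reads are unchanged (input4 unchanged, node11 unchanged); cached -5 stands.

Note where the cutoff bites: node5 is checked, finds nothing changed, and keeps its cache.

Demanding node13 again yields -5.
2 derived signals run: node3, node6.
The nodes whose values change: input3.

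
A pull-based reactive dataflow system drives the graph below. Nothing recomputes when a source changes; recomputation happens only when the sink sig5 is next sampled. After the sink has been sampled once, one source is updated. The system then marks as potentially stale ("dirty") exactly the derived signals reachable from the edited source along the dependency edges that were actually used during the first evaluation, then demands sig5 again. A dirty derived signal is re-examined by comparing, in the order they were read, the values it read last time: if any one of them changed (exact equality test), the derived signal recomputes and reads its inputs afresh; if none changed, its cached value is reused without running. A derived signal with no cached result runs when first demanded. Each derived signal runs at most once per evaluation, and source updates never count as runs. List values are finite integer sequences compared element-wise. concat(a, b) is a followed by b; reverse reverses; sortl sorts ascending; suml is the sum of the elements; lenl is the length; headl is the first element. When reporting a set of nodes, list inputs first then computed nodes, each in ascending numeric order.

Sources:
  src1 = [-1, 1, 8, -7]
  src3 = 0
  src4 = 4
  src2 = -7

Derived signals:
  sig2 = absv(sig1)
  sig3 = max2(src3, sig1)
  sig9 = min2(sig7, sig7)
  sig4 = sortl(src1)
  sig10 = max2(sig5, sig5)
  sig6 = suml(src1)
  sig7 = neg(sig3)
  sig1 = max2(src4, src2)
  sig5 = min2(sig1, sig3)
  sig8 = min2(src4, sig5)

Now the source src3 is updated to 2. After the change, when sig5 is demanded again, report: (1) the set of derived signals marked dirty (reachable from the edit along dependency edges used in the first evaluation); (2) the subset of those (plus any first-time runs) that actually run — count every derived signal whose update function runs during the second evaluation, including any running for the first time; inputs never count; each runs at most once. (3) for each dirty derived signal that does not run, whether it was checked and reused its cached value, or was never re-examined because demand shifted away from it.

Marked dirty: sig3, sig5.
Derived signals that run: sig3 — 1 in total.
Checked but reused from cache: sig5.
Key observation: the change is absorbed at sig3 — it re-runs but produces the same value, and the output's value is unchanged.

First evaluation (everything demanded from the output):
  sig1 = max2(4, -7) = 4
  sig3 = max2(0, 4) = 4
  sig5 = min2(4, 4) = 4

Propagation after the edit:
  sig3: runs — src3 0->2; result 4 (same value as before).
  sig5: checked — values it read are unchanged (sig1 unchanged, sig3 unchanged); reused cached 4 without running.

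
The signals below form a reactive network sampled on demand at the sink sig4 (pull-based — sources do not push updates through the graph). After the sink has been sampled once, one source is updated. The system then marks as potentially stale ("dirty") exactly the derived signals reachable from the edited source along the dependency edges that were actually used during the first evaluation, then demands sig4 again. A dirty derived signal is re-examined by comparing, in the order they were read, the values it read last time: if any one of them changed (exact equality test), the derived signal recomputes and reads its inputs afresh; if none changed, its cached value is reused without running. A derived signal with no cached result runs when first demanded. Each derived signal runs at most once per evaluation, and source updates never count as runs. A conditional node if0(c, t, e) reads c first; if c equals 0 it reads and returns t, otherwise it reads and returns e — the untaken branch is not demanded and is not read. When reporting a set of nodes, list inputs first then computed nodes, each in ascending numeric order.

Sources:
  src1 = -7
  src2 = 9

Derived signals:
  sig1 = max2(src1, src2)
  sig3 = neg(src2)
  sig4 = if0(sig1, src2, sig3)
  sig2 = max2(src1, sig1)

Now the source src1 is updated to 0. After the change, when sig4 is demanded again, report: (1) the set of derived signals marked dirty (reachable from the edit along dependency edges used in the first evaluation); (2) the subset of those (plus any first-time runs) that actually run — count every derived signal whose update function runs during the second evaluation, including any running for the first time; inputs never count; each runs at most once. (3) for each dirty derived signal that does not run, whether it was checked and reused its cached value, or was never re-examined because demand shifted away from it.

Dirty set: sig1, sig4.
Run set: sig1 (1 run).
Re-examined without running (cache reused): sig4.
The important point: sig1 recomputes to an identical value, and the output ends up unchanged.

Initial pass — values computed on the first demand:
  sig1 = max2(-7, 9) = 9
  sig3 = neg(9) = -9
  sig4 = if0(sig1=9 -> else branch sig3) = -9

Second demand — change propagation:
  sig1: re-runs because src1 -7->0; new result 9 (unchanged).
  sig4: re-examined; everything it read last time is the same (sig1 unchanged, sig3 unchanged) — cache -9 kept, no run.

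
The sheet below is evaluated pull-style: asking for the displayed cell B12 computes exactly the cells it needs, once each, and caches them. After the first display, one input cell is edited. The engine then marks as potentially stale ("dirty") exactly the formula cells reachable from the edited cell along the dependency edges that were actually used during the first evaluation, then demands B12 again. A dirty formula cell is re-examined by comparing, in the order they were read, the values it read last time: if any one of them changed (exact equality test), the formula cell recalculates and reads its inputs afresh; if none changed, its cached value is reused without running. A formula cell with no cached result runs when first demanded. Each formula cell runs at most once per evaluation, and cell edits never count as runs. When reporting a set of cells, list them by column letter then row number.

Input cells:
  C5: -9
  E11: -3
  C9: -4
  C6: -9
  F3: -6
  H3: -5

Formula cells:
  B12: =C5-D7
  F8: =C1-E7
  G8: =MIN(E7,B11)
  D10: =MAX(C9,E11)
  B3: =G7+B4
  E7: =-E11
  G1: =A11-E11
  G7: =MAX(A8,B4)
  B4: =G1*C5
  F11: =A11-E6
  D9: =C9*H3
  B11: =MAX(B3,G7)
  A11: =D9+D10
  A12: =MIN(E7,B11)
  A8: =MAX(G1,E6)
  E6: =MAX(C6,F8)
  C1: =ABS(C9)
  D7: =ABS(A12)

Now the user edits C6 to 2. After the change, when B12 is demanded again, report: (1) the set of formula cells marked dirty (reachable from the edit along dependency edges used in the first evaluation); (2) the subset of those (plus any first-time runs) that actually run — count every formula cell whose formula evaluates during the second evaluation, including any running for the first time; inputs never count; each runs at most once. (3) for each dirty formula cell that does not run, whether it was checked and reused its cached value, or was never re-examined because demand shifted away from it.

First demand of the output computes:
  C1 = ABS(-4) = 4
  D9 = -4 * -5 = 20
  D10 = MAX(-4, -3) = -3
  A11 = 20 + -3 = 17
  E7 = -(-3) = 3
  F8 = 4 - 3 = 1
  E6 = MAX(-9, 1) = 1
  G1 = 17 - -3 = 20
  A8 = MAX(20, 1) = 20
  B4 = 20 * -9 = -180
  G7 = MAX(20, -180) = 20
  B3 = 20 + -180 = -160
  B11 = MAX(-160, 20) = 20
  A12 = MIN(3, 20) = 3
  D7 = ABS(3) = 3
  B12 = -9 - 3 = -12

After the edit, cleaning proceeds:
  E6: a read changed (C6 -9->2) — executes, giving 2.
  A8: a read changed (E6 1->2) — executes, giving 20 — identical to its old value.
  G7: dirty, but its reads are unchanged (A8 unchanged, B4 unchanged); cached 20 stands.
  B3: dirty, but its reads are unchanged (G7 unchanged, B4 unchanged); cached -160 stands.
  B11: dirty, but its reads are unchanged (B3 unchanged, G7 unchanged); cached 20 stands.
  A12: dirty, but its reads are unchanged (E7 unchanged, B11 unchanged); cached 3 stands.
  D7: dirty, but its reads are unchanged (A12 unchanged); cached 3 stands.
  B12: dirty, but its reads are unchanged (C5 unchanged, D7 unchanged); cached -12 stands.

Note the absorption at A8: it re-runs yet its value is the same, leaving the output's value untouched.

The edit dirties: A8, A12, B3, B11, B12, D7, E6, G7.
2 formula cells run: A8, E6.
Cache hits after checking: A12, B3, B11, B12, D7, G7.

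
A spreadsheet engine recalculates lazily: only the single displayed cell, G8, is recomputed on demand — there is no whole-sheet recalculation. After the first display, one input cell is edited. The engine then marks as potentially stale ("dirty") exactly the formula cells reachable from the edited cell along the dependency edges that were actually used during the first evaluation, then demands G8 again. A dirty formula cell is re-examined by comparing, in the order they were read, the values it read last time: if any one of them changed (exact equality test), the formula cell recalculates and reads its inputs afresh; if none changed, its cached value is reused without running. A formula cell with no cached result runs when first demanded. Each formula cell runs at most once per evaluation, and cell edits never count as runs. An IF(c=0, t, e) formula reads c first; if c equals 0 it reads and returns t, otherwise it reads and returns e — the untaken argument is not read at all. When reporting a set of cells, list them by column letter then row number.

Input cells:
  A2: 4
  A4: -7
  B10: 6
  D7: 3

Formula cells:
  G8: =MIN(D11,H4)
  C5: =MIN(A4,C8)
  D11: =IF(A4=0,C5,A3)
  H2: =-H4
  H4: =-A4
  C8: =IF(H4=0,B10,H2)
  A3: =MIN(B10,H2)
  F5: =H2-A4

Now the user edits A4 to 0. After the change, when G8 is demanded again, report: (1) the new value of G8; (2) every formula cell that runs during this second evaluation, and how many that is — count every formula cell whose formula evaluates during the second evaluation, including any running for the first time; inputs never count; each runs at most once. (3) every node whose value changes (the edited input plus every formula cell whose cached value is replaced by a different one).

New value of G8: 0.
Formula cells that run: C5, C8, D11, G8, H4 — 5 in total.
Values that change: A4, D11, G8, H4.
Key observation: a condition flipped, so demand moved to the other branch — A3, H2 are never re-examined.

First evaluation (everything demanded from the output):
  H4 = -(-7) = 7
  H2 = -(7) = -7
  A3 = MIN(6, -7) = -7
  D11 = IF(A4=0: A4=-7 -> else branch A3) = -7
  G8 = MIN(-7, 7) = -7

Propagation after the edit:
  H4: runs — A4 -7->0; result 0.
  H2: marked dirty but never re-examined — demand shifted away from it.
  A3: marked dirty but never re-examined — demand shifted away from it.
  C8: demanded for the first time — runs, produces 6.
  C5: demanded for the first time — runs, produces 0.
  D11: runs — A4 -7->0; result 0.
  G8: runs — D11 -7->0; H4 7->0; result 0.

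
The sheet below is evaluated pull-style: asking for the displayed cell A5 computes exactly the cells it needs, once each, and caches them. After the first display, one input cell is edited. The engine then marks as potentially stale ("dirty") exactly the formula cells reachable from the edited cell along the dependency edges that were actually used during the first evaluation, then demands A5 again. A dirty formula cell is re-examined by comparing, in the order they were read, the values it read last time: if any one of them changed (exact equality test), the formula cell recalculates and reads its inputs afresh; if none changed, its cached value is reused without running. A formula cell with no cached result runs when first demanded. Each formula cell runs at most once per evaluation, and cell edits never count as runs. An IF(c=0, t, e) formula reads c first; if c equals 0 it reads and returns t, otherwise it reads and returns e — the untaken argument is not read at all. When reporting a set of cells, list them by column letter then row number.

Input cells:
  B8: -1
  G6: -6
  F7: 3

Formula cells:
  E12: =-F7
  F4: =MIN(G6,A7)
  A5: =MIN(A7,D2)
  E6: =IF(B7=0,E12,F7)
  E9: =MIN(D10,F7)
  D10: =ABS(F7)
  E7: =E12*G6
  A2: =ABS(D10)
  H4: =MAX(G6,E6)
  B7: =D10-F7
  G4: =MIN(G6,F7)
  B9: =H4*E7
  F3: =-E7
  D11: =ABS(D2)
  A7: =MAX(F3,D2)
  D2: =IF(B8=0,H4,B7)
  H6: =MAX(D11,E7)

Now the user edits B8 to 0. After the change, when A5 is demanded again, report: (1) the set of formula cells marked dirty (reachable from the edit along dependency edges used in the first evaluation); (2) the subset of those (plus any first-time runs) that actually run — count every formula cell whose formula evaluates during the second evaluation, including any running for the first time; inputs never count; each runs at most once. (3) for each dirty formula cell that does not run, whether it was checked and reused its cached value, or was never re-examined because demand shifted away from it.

The edit dirties: A5, A7, D2.
5 formula cells run: A5, A7, D2, E6, H4.
No dirty formula cell escaped a run.
Note the branch switch — E6, H4 had no cache and run now for the first time.

First demand of the output computes:
  D10 = ABS(3) = 3
  B7 = 3 - 3 = 0
  D2 = IF(B8=0: B8=-1 -> else branch B7) = 0
  E12 = -(3) = -3
  E7 = -3 * -6 = 18
  F3 = -(18) = -18
  A7 = MAX(-18, 0) = 0
  A5 = MIN(0, 0) = 0

After the edit, cleaning proceeds:
  E6: had never run; runs now, result -3.
  H4: had never run; runs now, result -3.
  D2: a read changed (B8 -1->0) — executes, giving -3.
  A7: a read changed (D2 0->-3) — executes, giving -3.
  A5: a read changed (A7 0->-3; D2 0->-3) — executes, giving -3.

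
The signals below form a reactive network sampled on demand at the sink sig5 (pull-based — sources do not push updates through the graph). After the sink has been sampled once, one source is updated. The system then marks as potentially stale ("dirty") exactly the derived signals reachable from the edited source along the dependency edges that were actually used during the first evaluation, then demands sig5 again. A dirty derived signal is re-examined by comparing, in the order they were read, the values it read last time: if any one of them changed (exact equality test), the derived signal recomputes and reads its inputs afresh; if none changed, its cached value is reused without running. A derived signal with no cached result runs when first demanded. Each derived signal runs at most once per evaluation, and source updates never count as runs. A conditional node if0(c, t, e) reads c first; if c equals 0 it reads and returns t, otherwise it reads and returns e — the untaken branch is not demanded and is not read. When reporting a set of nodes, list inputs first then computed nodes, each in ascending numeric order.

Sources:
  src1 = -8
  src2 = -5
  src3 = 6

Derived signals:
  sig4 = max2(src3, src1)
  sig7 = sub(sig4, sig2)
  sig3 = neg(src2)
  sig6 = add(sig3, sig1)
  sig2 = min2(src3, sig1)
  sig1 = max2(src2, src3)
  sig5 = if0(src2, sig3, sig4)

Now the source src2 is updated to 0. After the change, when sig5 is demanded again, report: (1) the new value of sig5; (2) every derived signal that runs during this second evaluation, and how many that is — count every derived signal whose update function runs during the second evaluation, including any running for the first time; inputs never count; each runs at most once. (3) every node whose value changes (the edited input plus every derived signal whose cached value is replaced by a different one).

sig5 now evaluates to 0.
Run set: sig3, sig5 (2 run).
Changed values: src2, sig5.
The important point: the flipped condition pulls in fresh nodes; sig3 runs for the first time.

Initial pass — values computed on the first demand:
  sig4 = max2(6, -8) = 6
  sig5 = if0(src2=-5 -> else branch sig4) = 6

Second demand — change propagation:
  sig3: newly demanded (no cache) — executes and yields 0.
  sig5: re-runs because src2 -5->0; new result 0.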